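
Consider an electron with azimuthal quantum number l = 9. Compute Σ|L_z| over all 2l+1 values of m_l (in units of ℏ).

m_l runs from −9 to 9, i.e. {-9, -8, -7, -6, -5, -4, -3, -2, -1, 0, 1, 2, 3, 4, 5, 6, 7, 8, 9}.
Σ|m_l| = l(l+1) = 90.

Σ|L_z| = 90 ℏ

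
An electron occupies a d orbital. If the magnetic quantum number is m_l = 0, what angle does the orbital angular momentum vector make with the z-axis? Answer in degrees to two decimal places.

θ ≈ 90.00°

The letter d corresponds to l = 2.
|L| = √(l(l+1)) ℏ = √6 ℏ.
L_z = m_l ℏ = 0ℏ.
cos θ = L_z/|L| = 0/√6, so θ ≈ 90.00°.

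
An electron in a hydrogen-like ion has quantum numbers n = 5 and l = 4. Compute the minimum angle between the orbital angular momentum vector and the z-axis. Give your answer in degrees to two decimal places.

|L| = ℏ√(l(l+1)) = 2√5 ℏ.
The smallest angle corresponds to the largest L_z, i.e. m_l = l = 4, giving L_z = 4ℏ.
cos θ_min = 4/√20, so θ_min ≈ 26.57°.

θ_min ≈ 26.57°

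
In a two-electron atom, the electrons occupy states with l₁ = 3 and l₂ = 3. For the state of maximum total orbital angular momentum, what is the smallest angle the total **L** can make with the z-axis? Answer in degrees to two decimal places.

θ_min ≈ 22.21°

By the triangle rule, |l₁ − l₂| ≤ L ≤ l₁ + l₂.
L ∈ {0, 1, 2, 3, 4, 5, 6}.
The maximum is L = 6, with |L_tot| = ℏ√(6·7) = √42 ℏ.
The minimum angle with z is arccos(6/√42) ≈ 22.21°.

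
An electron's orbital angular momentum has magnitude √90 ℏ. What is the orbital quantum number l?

Since |L|² = l(l+1)ℏ², l(l+1) = 90.
Solving: l = 9.

l = 9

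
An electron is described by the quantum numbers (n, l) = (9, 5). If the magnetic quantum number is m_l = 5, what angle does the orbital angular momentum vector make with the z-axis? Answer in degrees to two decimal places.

|L|² = l(l+1)ℏ² = 30ℏ², so |L| = √30 ℏ.
L_z = m_l ℏ = 5ℏ.
cos θ = L_z/|L| = 5/√30, so θ ≈ 24.09°.

θ ≈ 24.09°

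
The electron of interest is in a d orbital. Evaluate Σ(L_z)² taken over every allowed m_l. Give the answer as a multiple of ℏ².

Σ(L_z)² = 10 ℏ²

For a d orbital, l = 2.
m_l ∈ {-2, -1, 0, 1, 2}.
Σ m_l² = l(l+1)(2l+1)/3 = 2·3·5/3 = 10.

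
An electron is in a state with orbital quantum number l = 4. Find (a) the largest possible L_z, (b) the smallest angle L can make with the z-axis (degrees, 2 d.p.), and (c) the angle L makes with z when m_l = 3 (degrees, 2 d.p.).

L_z,max = lℏ = 4ℏ.
cos θ_min = 4/√20, so θ_min ≈ 26.57°.
For m_l = 3: cos θ = 3/√20, θ ≈ 47.87°.

L_z,max = 4ℏ; θ_min ≈ 26.57°; θ(m_l=3) ≈ 47.87°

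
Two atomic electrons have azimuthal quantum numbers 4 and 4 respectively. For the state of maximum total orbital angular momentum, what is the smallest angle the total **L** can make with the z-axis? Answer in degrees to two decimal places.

θ_min ≈ 19.47°

Angular momentum addition gives L = |l₁ − l₂|, …, l₁ + l₂.
So L can be 0, 1, 2, 3, 4, 5, 6, 7, 8.
The maximum is L = 8, with |L_tot| = ℏ√(8·9) = 6√2 ℏ.
The minimum angle with z is arccos(8/√72) ≈ 19.47°.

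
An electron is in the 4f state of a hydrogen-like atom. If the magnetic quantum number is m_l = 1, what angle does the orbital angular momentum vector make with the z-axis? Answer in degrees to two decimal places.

The 4f subshell has l = 3.
|L| = ℏ√(l(l+1)) = 2√3 ℏ.
L_z = m_l ℏ = 1ℏ.
cos θ = L_z/|L| = 1/√12, so θ ≈ 73.22°.

θ ≈ 73.22°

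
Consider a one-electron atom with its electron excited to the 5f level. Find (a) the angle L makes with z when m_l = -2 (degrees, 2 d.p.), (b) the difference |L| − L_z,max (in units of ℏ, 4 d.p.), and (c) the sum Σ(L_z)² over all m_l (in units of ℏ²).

The 5f level has l = 3.
For m_l = -2: cos θ = -2/√12, θ ≈ 125.26°.
|L| − L_z,max = (2√3 − 3)ℏ ≈ 0.4641ℏ.
Σ m_l² = 28, so Σ(L_z)² = 28 ℏ².

θ(m_l=-2) ≈ 125.26°; |L|−L_z,max ≈ 0.4641ℏ; Σ(L_z)² = 28 ℏ²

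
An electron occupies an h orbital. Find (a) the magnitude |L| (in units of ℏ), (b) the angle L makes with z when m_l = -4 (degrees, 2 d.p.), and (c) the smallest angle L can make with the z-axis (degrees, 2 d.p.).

For an h orbital, l = 5.
|L| = ℏ√(5·6) = √30 ℏ ≈ 5.477ℏ.
For m_l = -4: cos θ = -4/√30, θ ≈ 136.91°.
cos θ_min = 5/√30, so θ_min ≈ 24.09°.

|L| = √30 ℏ ≈ 5.477ℏ; θ(m_l=-4) ≈ 136.91°; θ_min ≈ 24.09°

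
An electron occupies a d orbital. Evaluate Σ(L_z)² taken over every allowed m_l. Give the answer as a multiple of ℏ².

Σ(L_z)² = 10 ℏ²

A d state has l = 2.
m_l runs from −2 to 2, i.e. {-2, -1, 0, 1, 2}.
Σ m_l² = l(l+1)(2l+1)/3 = 2·3·5/3 = 10.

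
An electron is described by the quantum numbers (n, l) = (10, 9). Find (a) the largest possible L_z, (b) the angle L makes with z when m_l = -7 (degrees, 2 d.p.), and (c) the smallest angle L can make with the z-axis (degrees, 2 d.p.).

L_z,max = 9ℏ; θ(m_l=-7) ≈ 137.55°; θ_min ≈ 18.43°

L_z,max = lℏ = 9ℏ.
For m_l = -7: cos θ = -7/√90, θ ≈ 137.55°.
cos θ_min = 9/√90, so θ_min ≈ 18.43°.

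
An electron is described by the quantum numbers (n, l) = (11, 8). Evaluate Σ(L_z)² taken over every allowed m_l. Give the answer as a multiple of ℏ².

m_l runs from −8 to 8, i.e. {-8, -7, -6, -5, -4, -3, -2, -1, 0, 1, 2, 3, 4, 5, 6, 7, 8}.
Σ m_l² = 2·(1 + 4 + 9 + 16 + 25 + 36 + 49 + 64) = 408.

Σ(L_z)² = 408 ℏ²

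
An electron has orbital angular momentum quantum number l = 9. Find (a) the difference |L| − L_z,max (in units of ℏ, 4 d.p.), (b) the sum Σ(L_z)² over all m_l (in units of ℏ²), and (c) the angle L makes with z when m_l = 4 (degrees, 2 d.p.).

|L|−L_z,max ≈ 0.4868ℏ; Σ(L_z)² = 570 ℏ²; θ(m_l=4) ≈ 65.06°

|L| − L_z,max = (3√10 − 9)ℏ ≈ 0.4868ℏ.
Σ m_l² = 570, so Σ(L_z)² = 570 ℏ².
For m_l = 4: cos θ = 4/√90, θ ≈ 65.06°.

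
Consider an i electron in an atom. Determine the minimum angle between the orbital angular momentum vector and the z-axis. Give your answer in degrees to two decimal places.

θ_min ≈ 22.21°

An i state has l = 6.
|L| = √(l(l+1)) ℏ = √42 ℏ.
The smallest angle corresponds to the largest L_z, i.e. m_l = l = 6, giving L_z = 6ℏ.
cos θ_min = 6/√42, so θ_min ≈ 22.21°.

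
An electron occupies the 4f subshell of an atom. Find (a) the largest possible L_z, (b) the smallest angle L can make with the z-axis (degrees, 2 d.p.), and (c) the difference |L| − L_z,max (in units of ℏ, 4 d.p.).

The 4f subshell has l = 3.
L_z,max = lℏ = 3ℏ.
cos θ_min = 3/√12, so θ_min ≈ 30.00°.
|L| − L_z,max = (2√3 − 3)ℏ ≈ 0.4641ℏ.

L_z,max = 3ℏ; θ_min ≈ 30.00°; |L|−L_z,max ≈ 0.4641ℏ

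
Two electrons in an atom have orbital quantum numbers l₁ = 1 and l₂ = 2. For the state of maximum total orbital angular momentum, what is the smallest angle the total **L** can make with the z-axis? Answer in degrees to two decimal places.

θ_min ≈ 30.00°

By the triangle rule, |l₁ − l₂| ≤ L ≤ l₁ + l₂.
Allowed values: L = 1, 2, 3.
The maximum is L = 3, with |L_tot| = ℏ√(3·4) = 2√3 ℏ.
The minimum angle with z is arccos(3/√12) ≈ 30.00°.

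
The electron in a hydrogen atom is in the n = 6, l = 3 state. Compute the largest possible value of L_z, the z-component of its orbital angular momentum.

L_z,max = 3ℏ

L_z = m_l ℏ with m_l ∈ {−3, …, 3}; the maximum is m_l = 3.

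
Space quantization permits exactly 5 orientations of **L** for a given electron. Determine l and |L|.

l = 2, |L| = √6 ℏ ≈ 2.449ℏ

5 = 2l + 1, so l = (5−1)/2 = 2.
Then |L| = √(l(l+1)) ℏ = √6 ℏ.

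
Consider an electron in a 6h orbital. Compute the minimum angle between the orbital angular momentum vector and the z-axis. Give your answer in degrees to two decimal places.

θ_min ≈ 24.09°

The 6h subshell has l = 5.
|L|² = l(l+1)ℏ² = 30ℏ², so |L| = √30 ℏ.
The smallest angle corresponds to the largest L_z, i.e. m_l = l = 5, giving L_z = 5ℏ.
cos θ_min = 5/√30, so θ_min ≈ 24.09°.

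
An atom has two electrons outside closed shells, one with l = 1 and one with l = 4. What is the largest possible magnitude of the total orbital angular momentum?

|L_tot|_max = √30 ℏ ≈ 5.477ℏ

By the triangle rule, |l₁ − l₂| ≤ L ≤ l₁ + l₂.
Allowed values: L = 3, 4, 5.
The largest magnitude corresponds to L = 5: |L_tot| = ℏ√(5·6) = √30 ℏ.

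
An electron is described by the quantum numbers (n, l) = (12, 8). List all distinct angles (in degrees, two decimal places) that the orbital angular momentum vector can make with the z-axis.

|L|² = l(l+1)ℏ² = 72ℏ², so |L| = 6√2 ℏ.
cos θ = m_l/√72 for each m_l ∈ {-8, -7, -6, -5, -4, -3, -2, -1, 0, 1, 2, 3, 4, 5, 6, 7, 8}.

θ ∈ {19.47°, 34.42°, 45.00°, 53.90°, 61.87°, 69.30°, 76.37°, 83.23°, 90.00°, 96.77°, 103.63°, 110.70°, 118.13°, 126.10°, 135.00°, 145.58°, 160.53°}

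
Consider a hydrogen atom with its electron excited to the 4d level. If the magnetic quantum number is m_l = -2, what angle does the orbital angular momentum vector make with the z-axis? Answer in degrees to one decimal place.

The 4d level has l = 2.
|L| = √(l(l+1)) ℏ = √6 ℏ.
L_z = m_l ℏ = −2ℏ.
cos θ = L_z/|L| = -2/√6, so θ ≈ 144.7°.

θ ≈ 144.7°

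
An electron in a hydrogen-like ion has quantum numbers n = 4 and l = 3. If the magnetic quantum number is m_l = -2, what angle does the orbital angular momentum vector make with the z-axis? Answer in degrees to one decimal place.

θ ≈ 125.3°

|L| = ℏ√(l(l+1)) = 2√3 ℏ.
L_z = m_l ℏ = −2ℏ.
cos θ = L_z/|L| = -2/√12, so θ ≈ 125.3°.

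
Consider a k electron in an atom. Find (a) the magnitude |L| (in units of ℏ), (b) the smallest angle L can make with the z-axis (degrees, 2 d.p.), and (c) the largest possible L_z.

A k state has l = 7.
|L| = ℏ√(7·8) = 2√14 ℏ ≈ 7.483ℏ.
cos θ_min = 7/√56, so θ_min ≈ 20.70°.
L_z,max = lℏ = 7ℏ.

|L| = 2√14 ℏ ≈ 7.483ℏ; θ_min ≈ 20.70°; L_z,max = 7ℏ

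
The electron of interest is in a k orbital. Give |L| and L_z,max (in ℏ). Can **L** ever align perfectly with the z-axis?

No: L_z,max = 7ℏ < |L| = 2√14 ℏ ≈ 7.483ℏ

A k state has l = 7.
|L| = 2√14 ℏ ≈ 7.4833ℏ, while L_z,max = lℏ = 7ℏ.
Since |L| > L_z,max, the vector can never point exactly along z; the closest it comes is θ_min = arccos(7/√56) ≈ 20.7°.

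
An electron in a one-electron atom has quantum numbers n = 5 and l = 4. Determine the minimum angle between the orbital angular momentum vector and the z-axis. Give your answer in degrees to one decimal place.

θ_min ≈ 26.6°

|L| = √(l(l+1)) ℏ = 2√5 ℏ.
The smallest angle corresponds to the largest L_z, i.e. m_l = l = 4, giving L_z = 4ℏ.
cos θ_min = 4/√20, so θ_min ≈ 26.6°.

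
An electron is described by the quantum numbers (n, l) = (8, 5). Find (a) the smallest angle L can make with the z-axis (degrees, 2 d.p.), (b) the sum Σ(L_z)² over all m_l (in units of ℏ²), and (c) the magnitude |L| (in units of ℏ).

cos θ_min = 5/√30, so θ_min ≈ 24.09°.
Σ m_l² = 110, so Σ(L_z)² = 110 ℏ².
|L| = ℏ√(5·6) = √30 ℏ ≈ 5.477ℏ.

θ_min ≈ 24.09°; Σ(L_z)² = 110 ℏ²; |L| = √30 ℏ ≈ 5.477ℏ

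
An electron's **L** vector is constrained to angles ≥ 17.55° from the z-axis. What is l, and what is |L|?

At minimum angle, m_l = l, so cos θ = l/√(l(l+1)); cos²θ = l/(l+1) = 0.9091.
Thus l = 0.9091/(1 − 0.9091) ≈ 10.
Then |L| = ℏ√(10·11) = √110 ℏ.

l = 10, |L| = √110 ℏ ≈ 10.488ℏ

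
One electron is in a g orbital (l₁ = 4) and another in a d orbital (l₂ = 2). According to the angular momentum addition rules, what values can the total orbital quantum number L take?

L runs from |4 − 2| = 2 to 4 + 2 = 6.
So L can be 2, 3, 4, 5, 6.

L = 2, 3, 4, 5, 6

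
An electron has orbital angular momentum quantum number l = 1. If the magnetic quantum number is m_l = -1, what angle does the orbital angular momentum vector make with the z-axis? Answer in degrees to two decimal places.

|L|² = l(l+1)ℏ² = 2ℏ², so |L| = √2 ℏ.
L_z = m_l ℏ = −1ℏ.
cos θ = L_z/|L| = -1/√2, so θ ≈ 135.00°.

θ ≈ 135.00°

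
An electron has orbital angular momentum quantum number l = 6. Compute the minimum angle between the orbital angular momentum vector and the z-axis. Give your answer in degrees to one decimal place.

θ_min ≈ 22.2°

|L| = √(l(l+1)) ℏ = √42 ℏ.
The smallest angle corresponds to the largest L_z, i.e. m_l = l = 6, giving L_z = 6ℏ.
cos θ_min = 6/√42, so θ_min ≈ 22.2°.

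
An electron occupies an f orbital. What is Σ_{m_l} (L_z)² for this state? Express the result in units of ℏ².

Σ(L_z)² = 28 ℏ²

The letter f corresponds to l = 3.
The allowed m_l values are -3, -2, -1, 0, 1, 2, 3.
Σ m_l² = l(l+1)(2l+1)/3 = 3·4·7/3 = 28.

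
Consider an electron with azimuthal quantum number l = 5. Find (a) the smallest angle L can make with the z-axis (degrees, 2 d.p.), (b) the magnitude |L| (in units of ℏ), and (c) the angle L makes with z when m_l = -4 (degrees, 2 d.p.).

cos θ_min = 5/√30, so θ_min ≈ 24.09°.
|L| = ℏ√(5·6) = √30 ℏ ≈ 5.477ℏ.
For m_l = -4: cos θ = -4/√30, θ ≈ 136.91°.

θ_min ≈ 24.09°; |L| = √30 ℏ ≈ 5.477ℏ; θ(m_l=-4) ≈ 136.91°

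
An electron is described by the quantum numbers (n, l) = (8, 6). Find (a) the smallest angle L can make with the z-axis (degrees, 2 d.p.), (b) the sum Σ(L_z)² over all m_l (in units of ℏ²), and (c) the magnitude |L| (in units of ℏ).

θ_min ≈ 22.21°; Σ(L_z)² = 182 ℏ²; |L| = √42 ℏ ≈ 6.481ℏ

cos θ_min = 6/√42, so θ_min ≈ 22.21°.
Σ m_l² = 182, so Σ(L_z)² = 182 ℏ².
|L| = ℏ√(6·7) = √42 ℏ ≈ 6.481ℏ.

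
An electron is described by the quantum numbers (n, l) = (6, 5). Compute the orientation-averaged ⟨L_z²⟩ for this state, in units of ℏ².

m_l runs from −5 to 5, i.e. {-5, -4, -3, -2, -1, 0, 1, 2, 3, 4, 5}.
⟨L_z²⟩ = ℏ²·l(l+1)/3 = 10ℏ².

⟨L_z²⟩ = 10 ℏ²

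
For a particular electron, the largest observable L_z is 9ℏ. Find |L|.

The maximum L_z equals lℏ, giving l = 9.
|L| = ℏ√(l(l+1)) = 3√10 ℏ.

|L| = 3√10 ℏ ≈ 9.487ℏ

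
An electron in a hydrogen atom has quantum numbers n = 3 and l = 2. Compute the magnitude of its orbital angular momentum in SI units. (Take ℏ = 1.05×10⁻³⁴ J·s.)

|L| = 2.57×10⁻³⁴ J·s

|L| = ℏ√(l(l+1)) = ℏ√(2·3) = √6 ℏ
Numerically, |L| = 2.449 × (1.05×10⁻³⁴ J·s) = 2.57×10⁻³⁴ J·s.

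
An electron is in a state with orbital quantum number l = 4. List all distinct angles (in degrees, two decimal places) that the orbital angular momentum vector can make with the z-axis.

|L| = ℏ√(l(l+1)) = 2√5 ℏ.
cos θ = m_l/√20 for each m_l ∈ {-4, -3, -2, -1, 0, 1, 2, 3, 4}.

θ ∈ {26.57°, 47.87°, 63.43°, 77.08°, 90.00°, 102.92°, 116.57°, 132.13°, 153.43°}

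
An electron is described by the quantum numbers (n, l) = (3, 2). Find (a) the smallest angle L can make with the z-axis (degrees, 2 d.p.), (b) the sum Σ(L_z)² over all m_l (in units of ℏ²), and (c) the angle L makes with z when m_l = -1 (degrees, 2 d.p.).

cos θ_min = 2/√6, so θ_min ≈ 35.26°.
Σ m_l² = 10, so Σ(L_z)² = 10 ℏ².
For m_l = -1: cos θ = -1/√6, θ ≈ 114.09°.

θ_min ≈ 35.26°; Σ(L_z)² = 10 ℏ²; θ(m_l=-1) ≈ 114.09°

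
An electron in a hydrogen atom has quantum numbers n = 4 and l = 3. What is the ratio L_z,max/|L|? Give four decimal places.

|L| = 2√3 ℏ ≈ 3.4641ℏ, while L_z,max = lℏ = 3ℏ.
L_z,max/|L| = 3/√12 = 0.8660.

L_z,max/|L| = 0.8660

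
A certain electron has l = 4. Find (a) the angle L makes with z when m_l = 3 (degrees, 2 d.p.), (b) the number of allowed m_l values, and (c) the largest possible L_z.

For m_l = 3: cos θ = 3/√20, θ ≈ 47.87°.
There are 2l+1 = 9 values of m_l.
L_z,max = lℏ = 4ℏ.

θ(m_l=3) ≈ 47.87°; 9 values; L_z,max = 4ℏ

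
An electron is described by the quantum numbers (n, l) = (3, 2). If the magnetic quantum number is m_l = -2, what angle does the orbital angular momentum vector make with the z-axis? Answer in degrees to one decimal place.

|L| = √(l(l+1)) ℏ = √6 ℏ.
L_z = m_l ℏ = −2ℏ.
cos θ = L_z/|L| = -2/√6, so θ ≈ 144.7°.

θ ≈ 144.7°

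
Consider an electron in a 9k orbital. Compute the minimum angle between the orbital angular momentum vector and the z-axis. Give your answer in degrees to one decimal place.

9k means n = 9, l = 7.
|L| = ℏ√(l(l+1)) = 2√14 ℏ.
The smallest angle corresponds to the largest L_z, i.e. m_l = l = 7, giving L_z = 7ℏ.
cos θ_min = 7/√56, so θ_min ≈ 20.7°.

θ_min ≈ 20.7°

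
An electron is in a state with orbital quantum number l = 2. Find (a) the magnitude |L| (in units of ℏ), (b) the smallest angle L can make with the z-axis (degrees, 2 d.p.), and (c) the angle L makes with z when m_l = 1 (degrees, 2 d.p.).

|L| = √6 ℏ ≈ 2.449ℏ; θ_min ≈ 35.26°; θ(m_l=1) ≈ 65.91°

|L| = ℏ√(2·3) = √6 ℏ ≈ 2.449ℏ.
cos θ_min = 2/√6, so θ_min ≈ 35.26°.
For m_l = 1: cos θ = 1/√6, θ ≈ 65.91°.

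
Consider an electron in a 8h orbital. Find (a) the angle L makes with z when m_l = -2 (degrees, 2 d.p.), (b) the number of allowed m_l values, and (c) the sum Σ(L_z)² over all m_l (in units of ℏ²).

For 8h, l = 5.
For m_l = -2: cos θ = -2/√30, θ ≈ 111.42°.
There are 2l+1 = 11 values of m_l.
Σ m_l² = 110, so Σ(L_z)² = 110 ℏ².

θ(m_l=-2) ≈ 111.42°; 11 values; Σ(L_z)² = 110 ℏ²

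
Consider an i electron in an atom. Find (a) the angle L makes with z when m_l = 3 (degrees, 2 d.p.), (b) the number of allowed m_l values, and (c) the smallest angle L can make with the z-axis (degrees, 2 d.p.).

For an i orbital, l = 6.
For m_l = 3: cos θ = 3/√42, θ ≈ 62.42°.
There are 2l+1 = 13 values of m_l.
cos θ_min = 6/√42, so θ_min ≈ 22.21°.

θ(m_l=3) ≈ 62.42°; 13 values; θ_min ≈ 22.21°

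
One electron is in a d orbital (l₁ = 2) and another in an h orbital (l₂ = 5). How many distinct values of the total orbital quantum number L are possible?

5

By the triangle rule, |l₁ − l₂| ≤ L ≤ l₁ + l₂.
L ∈ {3, 4, 5, 6, 7}.
That is 5 values.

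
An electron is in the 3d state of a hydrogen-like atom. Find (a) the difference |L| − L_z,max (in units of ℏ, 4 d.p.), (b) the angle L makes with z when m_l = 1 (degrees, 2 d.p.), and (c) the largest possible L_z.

|L|−L_z,max ≈ 0.4495ℏ; θ(m_l=1) ≈ 65.91°; L_z,max = 2ℏ

The 3d subshell has l = 2.
|L| − L_z,max = (√6 − 2)ℏ ≈ 0.4495ℏ.
For m_l = 1: cos θ = 1/√6, θ ≈ 65.91°.
L_z,max = lℏ = 2ℏ.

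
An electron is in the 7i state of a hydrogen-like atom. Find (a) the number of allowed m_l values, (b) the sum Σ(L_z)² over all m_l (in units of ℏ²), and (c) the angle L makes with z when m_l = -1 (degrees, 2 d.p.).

13 values; Σ(L_z)² = 182 ℏ²; θ(m_l=-1) ≈ 98.88°

The 7i subshell has l = 6.
There are 2l+1 = 13 values of m_l.
Σ m_l² = 182, so Σ(L_z)² = 182 ℏ².
For m_l = -1: cos θ = -1/√42, θ ≈ 98.88°.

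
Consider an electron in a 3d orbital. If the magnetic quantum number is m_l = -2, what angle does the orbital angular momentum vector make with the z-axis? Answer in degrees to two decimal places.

θ ≈ 144.74°

The 3d subshell has l = 2.
|L| = √(l(l+1)) ℏ = √6 ℏ.
L_z = m_l ℏ = −2ℏ.
cos θ = L_z/|L| = -2/√6, so θ ≈ 144.74°.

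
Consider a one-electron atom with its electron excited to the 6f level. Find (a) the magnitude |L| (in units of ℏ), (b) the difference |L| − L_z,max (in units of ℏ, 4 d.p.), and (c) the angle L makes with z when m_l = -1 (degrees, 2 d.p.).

|L| = 2√3 ℏ ≈ 3.464ℏ; |L|−L_z,max ≈ 0.4641ℏ; θ(m_l=-1) ≈ 106.78°

The 6f level has l = 3.
|L| = ℏ√(3·4) = 2√3 ℏ ≈ 3.464ℏ.
|L| − L_z,max = (2√3 − 3)ℏ ≈ 0.4641ℏ.
For m_l = -1: cos θ = -1/√12, θ ≈ 106.78°.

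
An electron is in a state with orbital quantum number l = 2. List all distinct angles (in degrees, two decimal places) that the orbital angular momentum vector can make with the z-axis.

|L|² = l(l+1)ℏ² = 6ℏ², so |L| = √6 ℏ.
cos θ = m_l/√6 for each m_l ∈ {-2, -1, 0, 1, 2}.

θ ∈ {35.26°, 65.91°, 90.00°, 114.09°, 144.74°}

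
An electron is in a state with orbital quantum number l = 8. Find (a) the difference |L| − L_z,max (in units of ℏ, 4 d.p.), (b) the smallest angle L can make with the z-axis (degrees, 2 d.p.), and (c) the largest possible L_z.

|L| − L_z,max = (6√2 − 8)ℏ ≈ 0.4853ℏ.
cos θ_min = 8/√72, so θ_min ≈ 19.47°.
L_z,max = lℏ = 8ℏ.

|L|−L_z,max ≈ 0.4853ℏ; θ_min ≈ 19.47°; L_z,max = 8ℏ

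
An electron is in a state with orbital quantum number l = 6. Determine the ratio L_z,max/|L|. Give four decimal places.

L_z,max/|L| = 0.9258

|L| = √42 ℏ ≈ 6.4807ℏ, while L_z,max = lℏ = 6ℏ.
L_z,max/|L| = 6/√42 = 0.9258.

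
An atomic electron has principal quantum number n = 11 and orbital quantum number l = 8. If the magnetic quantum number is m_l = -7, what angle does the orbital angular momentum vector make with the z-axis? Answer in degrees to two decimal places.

θ ≈ 145.58°

|L| = √(l(l+1)) ℏ = 6√2 ℏ.
L_z = m_l ℏ = −7ℏ.
cos θ = L_z/|L| = -7/√72, so θ ≈ 145.58°.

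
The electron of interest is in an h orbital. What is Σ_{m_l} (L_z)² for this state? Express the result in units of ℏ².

The letter h corresponds to l = 5.
m_l ∈ {-5, -4, -3, -2, -1, 0, 1, 2, 3, 4, 5}.
Σ m_l² = 2·(1 + 4 + 9 + 16 + 25) = 110.

Σ(L_z)² = 110 ℏ²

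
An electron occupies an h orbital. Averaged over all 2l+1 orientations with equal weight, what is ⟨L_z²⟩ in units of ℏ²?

An h state has l = 5.
m_l runs from −5 to 5, i.e. {-5, -4, -3, -2, -1, 0, 1, 2, 3, 4, 5}.
Average of L_z² over 11 states: 110/11 ℏ² = 10 ℏ².

⟨L_z²⟩ = 10 ℏ²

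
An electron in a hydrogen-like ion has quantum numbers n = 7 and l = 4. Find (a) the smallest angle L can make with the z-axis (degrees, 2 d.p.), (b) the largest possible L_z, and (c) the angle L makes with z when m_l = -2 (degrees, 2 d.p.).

θ_min ≈ 26.57°; L_z,max = 4ℏ; θ(m_l=-2) ≈ 116.57°

cos θ_min = 4/√20, so θ_min ≈ 26.57°.
L_z,max = lℏ = 4ℏ.
For m_l = -2: cos θ = -2/√20, θ ≈ 116.57°.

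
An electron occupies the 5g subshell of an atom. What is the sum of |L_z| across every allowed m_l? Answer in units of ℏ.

Σ|L_z| = 20 ℏ

5g means n = 5, l = 4.
m_l runs from −4 to 4, i.e. {-4, -3, -2, -1, 0, 1, 2, 3, 4}.
Σ|m_l| = 2(1+2+…+4) = 20.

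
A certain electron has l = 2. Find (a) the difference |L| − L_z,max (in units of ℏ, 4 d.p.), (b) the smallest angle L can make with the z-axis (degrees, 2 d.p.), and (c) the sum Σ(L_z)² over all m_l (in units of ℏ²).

|L|−L_z,max ≈ 0.4495ℏ; θ_min ≈ 35.26°; Σ(L_z)² = 10 ℏ²

|L| − L_z,max = (√6 − 2)ℏ ≈ 0.4495ℏ.
cos θ_min = 2/√6, so θ_min ≈ 35.26°.
Σ m_l² = 10, so Σ(L_z)² = 10 ℏ².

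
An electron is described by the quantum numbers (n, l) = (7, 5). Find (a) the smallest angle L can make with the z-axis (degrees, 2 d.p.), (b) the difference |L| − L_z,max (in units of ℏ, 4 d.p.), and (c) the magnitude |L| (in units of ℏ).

θ_min ≈ 24.09°; |L|−L_z,max ≈ 0.4772ℏ; |L| = √30 ℏ ≈ 5.477ℏ

cos θ_min = 5/√30, so θ_min ≈ 24.09°.
|L| − L_z,max = (√30 − 5)ℏ ≈ 0.4772ℏ.
|L| = ℏ√(5·6) = √30 ℏ ≈ 5.477ℏ.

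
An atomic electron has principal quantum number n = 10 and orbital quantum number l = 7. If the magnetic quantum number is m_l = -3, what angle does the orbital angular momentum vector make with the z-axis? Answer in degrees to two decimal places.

|L|² = l(l+1)ℏ² = 56ℏ², so |L| = 2√14 ℏ.
L_z = m_l ℏ = −3ℏ.
cos θ = L_z/|L| = -3/√56, so θ ≈ 113.63°.

θ ≈ 113.63°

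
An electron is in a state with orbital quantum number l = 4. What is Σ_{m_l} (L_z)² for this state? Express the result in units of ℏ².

Σ(L_z)² = 60 ℏ²

The allowed m_l values are -4, -3, -2, -1, 0, 1, 2, 3, 4.
Summing m² from −4 to 4: Σ m_l² = 60.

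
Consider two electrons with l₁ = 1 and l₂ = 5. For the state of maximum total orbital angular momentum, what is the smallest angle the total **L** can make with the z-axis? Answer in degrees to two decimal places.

θ_min ≈ 22.21°

The total orbital quantum number L ranges from |l₁ − l₂| to l₁ + l₂ in integer steps.
So L can be 4, 5, 6.
The maximum is L = 6, with |L_tot| = ℏ√(6·7) = √42 ℏ.
The minimum angle with z is arccos(6/√42) ≈ 22.21°.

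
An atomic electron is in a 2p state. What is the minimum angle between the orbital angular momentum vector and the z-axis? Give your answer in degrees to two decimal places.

θ_min ≈ 45.00°

For 2p, l = 1.
|L| = ℏ√(l(l+1)) = √2 ℏ.
The smallest angle corresponds to the largest L_z, i.e. m_l = l = 1, giving L_z = 1ℏ.
cos θ_min = 1/√2, so θ_min ≈ 45.00°.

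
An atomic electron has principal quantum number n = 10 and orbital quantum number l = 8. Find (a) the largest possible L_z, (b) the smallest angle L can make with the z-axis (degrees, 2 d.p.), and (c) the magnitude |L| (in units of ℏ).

L_z,max = lℏ = 8ℏ.
cos θ_min = 8/√72, so θ_min ≈ 19.47°.
|L| = ℏ√(8·9) = 6√2 ℏ ≈ 8.485ℏ.

L_z,max = 8ℏ; θ_min ≈ 19.47°; |L| = 6√2 ℏ ≈ 8.485ℏ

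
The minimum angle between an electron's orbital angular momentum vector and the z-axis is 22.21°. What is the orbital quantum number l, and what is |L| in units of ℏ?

cos θ_min = l/√(l(l+1)) = √(l/(l+1)), so l/(l+1) = cos²(22.21°) = 0.8571.
Solving: l = 6.
Then |L| = ℏ√(6·7) = √42 ℏ.

l = 6, |L| = √42 ℏ ≈ 6.481ℏ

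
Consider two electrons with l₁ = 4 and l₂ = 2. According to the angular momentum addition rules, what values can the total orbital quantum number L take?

Angular momentum addition gives L = |l₁ − l₂|, …, l₁ + l₂.
Allowed values: L = 2, 3, 4, 5, 6.

L = 2, 3, 4, 5, 6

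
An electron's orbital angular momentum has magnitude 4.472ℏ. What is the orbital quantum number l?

l = 4

Since |L|² = l(l+1)ℏ², l(l+1) = 20.
Solving: l = 4.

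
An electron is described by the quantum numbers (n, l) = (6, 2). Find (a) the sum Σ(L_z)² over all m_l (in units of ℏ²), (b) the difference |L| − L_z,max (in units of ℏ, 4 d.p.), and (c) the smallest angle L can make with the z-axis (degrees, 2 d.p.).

Σ(L_z)² = 10 ℏ²; |L|−L_z,max ≈ 0.4495ℏ; θ_min ≈ 35.26°

Σ m_l² = 10, so Σ(L_z)² = 10 ℏ².
|L| − L_z,max = (√6 − 2)ℏ ≈ 0.4495ℏ.
cos θ_min = 2/√6, so θ_min ≈ 35.26°.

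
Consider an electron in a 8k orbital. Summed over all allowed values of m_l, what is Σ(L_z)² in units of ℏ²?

The 8k subshell has l = 7.
The allowed m_l values are -7, -6, -5, -4, -3, -2, -1, 0, 1, 2, 3, 4, 5, 6, 7.
Σ m_l² = 2·(1 + 4 + 9 + 16 + 25 + 36 + 49) = 280.

Σ(L_z)² = 280 ℏ²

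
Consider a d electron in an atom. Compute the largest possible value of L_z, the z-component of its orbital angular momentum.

For a d orbital, l = 2.
L_z = m_l ℏ with m_l ∈ {−2, …, 2}; the maximum is m_l = 2.

L_z,max = 2ℏ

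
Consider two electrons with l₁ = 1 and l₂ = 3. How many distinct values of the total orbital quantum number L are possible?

3

By the triangle rule, |l₁ − l₂| ≤ L ≤ l₁ + l₂.
L ∈ {2, 3, 4}.
That is 3 values.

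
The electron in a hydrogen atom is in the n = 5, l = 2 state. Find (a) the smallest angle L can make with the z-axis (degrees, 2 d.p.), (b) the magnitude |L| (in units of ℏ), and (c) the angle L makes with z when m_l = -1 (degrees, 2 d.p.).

cos θ_min = 2/√6, so θ_min ≈ 35.26°.
|L| = ℏ√(2·3) = √6 ℏ ≈ 2.449ℏ.
For m_l = -1: cos θ = -1/√6, θ ≈ 114.09°.

θ_min ≈ 35.26°; |L| = √6 ℏ ≈ 2.449ℏ; θ(m_l=-1) ≈ 114.09°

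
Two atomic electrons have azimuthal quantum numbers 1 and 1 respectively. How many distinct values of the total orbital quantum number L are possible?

3

The total orbital quantum number L ranges from |l₁ − l₂| to l₁ + l₂ in integer steps.
So L can be 0, 1, 2.
That is 3 values.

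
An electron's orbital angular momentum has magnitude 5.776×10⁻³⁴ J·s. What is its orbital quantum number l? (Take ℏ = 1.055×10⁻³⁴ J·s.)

l = 5

|L|/ℏ = (5.776×10⁻³⁴)/(1.055×10⁻³⁴) ≈ 5.475.
Set l(l+1) = 29.97; the integer solution is l = 5.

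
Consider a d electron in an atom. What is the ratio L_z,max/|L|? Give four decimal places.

L_z,max/|L| = 0.8165

For a d orbital, l = 2.
|L| = √6 ℏ ≈ 2.4495ℏ, while L_z,max = lℏ = 2ℏ.
L_z,max/|L| = 2/√6 = 0.8165.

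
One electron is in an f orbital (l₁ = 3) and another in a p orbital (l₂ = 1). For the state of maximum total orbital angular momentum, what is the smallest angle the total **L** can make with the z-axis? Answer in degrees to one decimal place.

L runs from |3 − 1| = 2 to 3 + 1 = 4.
L ∈ {2, 3, 4}.
The maximum is L = 4, with |L_tot| = ℏ√(4·5) = 2√5 ℏ.
The minimum angle with z is arccos(4/√20) ≈ 26.6°.

θ_min ≈ 26.6°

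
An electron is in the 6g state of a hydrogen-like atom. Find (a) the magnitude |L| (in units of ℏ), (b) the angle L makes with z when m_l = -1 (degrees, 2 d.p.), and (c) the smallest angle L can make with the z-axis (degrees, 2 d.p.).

|L| = 2√5 ℏ ≈ 4.472ℏ; θ(m_l=-1) ≈ 102.92°; θ_min ≈ 26.57°

For 6g, l = 4.
|L| = ℏ√(4·5) = 2√5 ℏ ≈ 4.472ℏ.
For m_l = -1: cos θ = -1/√20, θ ≈ 102.92°.
cos θ_min = 4/√20, so θ_min ≈ 26.57°.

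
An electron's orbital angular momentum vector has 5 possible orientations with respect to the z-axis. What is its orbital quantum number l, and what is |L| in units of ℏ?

5 = 2l + 1, so l = (5−1)/2 = 2.
|L| = ℏ√(l(l+1)) = ℏ√(2·3) = √6 ℏ.

l = 2, |L| = √6 ℏ ≈ 2.449ℏ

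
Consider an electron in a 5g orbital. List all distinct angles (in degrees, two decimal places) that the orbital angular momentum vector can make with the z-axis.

5g means n = 5, l = 4.
|L| = ℏ√(l(l+1)) = 2√5 ℏ.
cos θ = m_l/√20 for each m_l ∈ {-4, -3, -2, -1, 0, 1, 2, 3, 4}.

θ ∈ {26.57°, 47.87°, 63.43°, 77.08°, 90.00°, 102.92°, 116.57°, 132.13°, 153.43°}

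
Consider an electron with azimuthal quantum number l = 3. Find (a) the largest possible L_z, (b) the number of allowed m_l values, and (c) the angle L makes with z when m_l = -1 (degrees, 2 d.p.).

L_z,max = lℏ = 3ℏ.
There are 2l+1 = 7 values of m_l.
For m_l = -1: cos θ = -1/√12, θ ≈ 106.78°.

L_z,max = 3ℏ; 7 values; θ(m_l=-1) ≈ 106.78°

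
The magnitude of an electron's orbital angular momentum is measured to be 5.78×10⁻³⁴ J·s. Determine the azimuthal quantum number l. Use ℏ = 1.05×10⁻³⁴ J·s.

Dividing by ℏ: |L|/ℏ ≈ 5.505.
Set l(l+1) = 30.30; the integer solution is l = 5.

l = 5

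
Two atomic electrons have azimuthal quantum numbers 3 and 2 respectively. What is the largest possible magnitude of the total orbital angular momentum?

L runs from |3 − 2| = 1 to 3 + 2 = 5.
L ∈ {1, 2, 3, 4, 5}.
The largest magnitude corresponds to L = 5: |L_tot| = ℏ√(5·6) = √30 ℏ.

|L_tot|_max = √30 ℏ ≈ 5.477ℏ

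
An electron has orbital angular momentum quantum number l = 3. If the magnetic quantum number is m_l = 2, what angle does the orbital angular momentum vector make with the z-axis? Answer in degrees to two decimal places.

θ ≈ 54.74°

|L| = √(l(l+1)) ℏ = 2√3 ℏ.
L_z = m_l ℏ = 2ℏ.
cos θ = L_z/|L| = 2/√12, so θ ≈ 54.74°.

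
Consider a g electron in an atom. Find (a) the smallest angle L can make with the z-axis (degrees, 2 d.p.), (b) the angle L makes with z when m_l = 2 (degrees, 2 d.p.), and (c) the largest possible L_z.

θ_min ≈ 26.57°; θ(m_l=2) ≈ 63.43°; L_z,max = 4ℏ

A g state has l = 4.
cos θ_min = 4/√20, so θ_min ≈ 26.57°.
For m_l = 2: cos θ = 2/√20, θ ≈ 63.43°.
L_z,max = lℏ = 4ℏ.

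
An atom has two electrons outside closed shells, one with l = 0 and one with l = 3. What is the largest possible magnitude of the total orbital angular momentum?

|L_tot|_max = 2√3 ℏ ≈ 3.464ℏ

Angular momentum addition gives L = |l₁ − l₂|, …, l₁ + l₂.
L ∈ {3}.
The largest magnitude corresponds to L = 3: |L_tot| = ℏ√(3·4) = 2√3 ℏ.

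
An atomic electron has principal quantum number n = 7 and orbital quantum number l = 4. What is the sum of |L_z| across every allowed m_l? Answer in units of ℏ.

Σ|L_z| = 20 ℏ

The allowed m_l values are -4, -3, -2, -1, 0, 1, 2, 3, 4.
Σ|m_l| = 2·4(4+1)/2 = 20.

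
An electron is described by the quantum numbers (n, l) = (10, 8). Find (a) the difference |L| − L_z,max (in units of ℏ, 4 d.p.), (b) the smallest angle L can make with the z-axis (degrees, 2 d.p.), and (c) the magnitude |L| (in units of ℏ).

|L| − L_z,max = (6√2 − 8)ℏ ≈ 0.4853ℏ.
cos θ_min = 8/√72, so θ_min ≈ 19.47°.
|L| = ℏ√(8·9) = 6√2 ℏ ≈ 8.485ℏ.

|L|−L_z,max ≈ 0.4853ℏ; θ_min ≈ 19.47°; |L| = 6√2 ℏ ≈ 8.485ℏ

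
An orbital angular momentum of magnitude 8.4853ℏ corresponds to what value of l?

Since |L|² = l(l+1)ℏ², l(l+1) = 72.
l² + l − 72 = 0 ⇒ l = 8.

l = 8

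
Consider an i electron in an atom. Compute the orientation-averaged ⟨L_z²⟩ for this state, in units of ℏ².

An i state has l = 6.
m_l ∈ {-6, -5, -4, -3, -2, -1, 0, 1, 2, 3, 4, 5, 6}.
⟨L_z²⟩ = ℏ²·l(l+1)/3 = 14ℏ².

⟨L_z²⟩ = 14 ℏ²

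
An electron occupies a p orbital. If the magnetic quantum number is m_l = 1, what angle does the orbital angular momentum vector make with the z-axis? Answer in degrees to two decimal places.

θ ≈ 45.00°

A p state has l = 1.
|L|² = l(l+1)ℏ² = 2ℏ², so |L| = √2 ℏ.
L_z = m_l ℏ = 1ℏ.
cos θ = L_z/|L| = 1/√2, so θ ≈ 45.00°.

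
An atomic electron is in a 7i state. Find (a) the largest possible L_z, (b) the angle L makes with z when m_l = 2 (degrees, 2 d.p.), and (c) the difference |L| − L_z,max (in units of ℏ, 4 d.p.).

The 7i subshell has l = 6.
L_z,max = lℏ = 6ℏ.
For m_l = 2: cos θ = 2/√42, θ ≈ 72.02°.
|L| − L_z,max = (√42 − 6)ℏ ≈ 0.4807ℏ.

L_z,max = 6ℏ; θ(m_l=2) ≈ 72.02°; |L|−L_z,max ≈ 0.4807ℏ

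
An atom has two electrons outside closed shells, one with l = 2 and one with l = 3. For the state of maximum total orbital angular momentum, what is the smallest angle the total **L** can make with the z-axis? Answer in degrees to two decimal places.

L runs from |2 − 3| = 1 to 2 + 3 = 5.
L ∈ {1, 2, 3, 4, 5}.
The maximum is L = 5, with |L_tot| = ℏ√(5·6) = √30 ℏ.
The minimum angle with z is arccos(5/√30) ≈ 24.09°.

θ_min ≈ 24.09°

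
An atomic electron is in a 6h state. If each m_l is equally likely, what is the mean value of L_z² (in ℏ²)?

For 6h, l = 5.
m_l runs from −5 to 5, i.e. {-5, -4, -3, -2, -1, 0, 1, 2, 3, 4, 5}.
Average of L_z² over 11 states: 110/11 ℏ² = 10 ℏ².

⟨L_z²⟩ = 10 ℏ²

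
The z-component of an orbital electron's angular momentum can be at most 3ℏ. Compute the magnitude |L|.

|L| = 2√3 ℏ ≈ 3.464ℏ

L_z,max = lℏ, so l = 3.
Then |L| = ℏ√(3·4) = 2√3 ℏ.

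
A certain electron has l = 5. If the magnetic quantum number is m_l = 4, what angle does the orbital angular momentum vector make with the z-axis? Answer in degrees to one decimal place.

θ ≈ 43.1°

|L|² = l(l+1)ℏ² = 30ℏ², so |L| = √30 ℏ.
L_z = m_l ℏ = 4ℏ.
cos θ = L_z/|L| = 4/√30, so θ ≈ 43.1°.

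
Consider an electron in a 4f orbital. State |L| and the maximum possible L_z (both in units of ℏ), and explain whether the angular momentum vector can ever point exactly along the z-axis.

The 4f subshell has l = 3.
|L| = 2√3 ℏ ≈ 3.4641ℏ, while L_z,max = lℏ = 3ℏ.
Since |L| > L_z,max, the vector can never point exactly along z; the closest it comes is θ_min = arccos(3/√12) ≈ 30.0°.

No: L_z,max = 3ℏ < |L| = 2√3 ℏ ≈ 3.464ℏ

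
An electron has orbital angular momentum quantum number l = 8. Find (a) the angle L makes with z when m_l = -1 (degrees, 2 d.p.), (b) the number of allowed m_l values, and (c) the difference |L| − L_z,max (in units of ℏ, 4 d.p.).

For m_l = -1: cos θ = -1/√72, θ ≈ 96.77°.
There are 2l+1 = 17 values of m_l.
|L| − L_z,max = (6√2 − 8)ℏ ≈ 0.4853ℏ.

θ(m_l=-1) ≈ 96.77°; 17 values; |L|−L_z,max ≈ 0.4853ℏ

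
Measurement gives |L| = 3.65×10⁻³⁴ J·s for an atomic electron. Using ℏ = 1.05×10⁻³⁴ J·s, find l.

l = 3

|L|/ℏ = (3.65×10⁻³⁴)/(1.05×10⁻³⁴) ≈ 3.476.
(|L|/ℏ)² = l(l+1) ≈ 12.08 ⇒ l = 3.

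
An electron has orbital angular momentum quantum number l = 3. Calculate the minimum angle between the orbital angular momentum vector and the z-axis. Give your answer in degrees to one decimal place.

θ_min ≈ 30.0°

|L| = √(l(l+1)) ℏ = 2√3 ℏ.
The smallest angle corresponds to the largest L_z, i.e. m_l = l = 3, giving L_z = 3ℏ.
cos θ_min = 3/√12, so θ_min ≈ 30.0°.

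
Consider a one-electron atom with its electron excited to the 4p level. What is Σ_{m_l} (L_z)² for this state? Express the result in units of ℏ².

The 4p level has l = 1.
m_l ∈ {-1, 0, 1}.
Summing m² from −1 to 1: Σ m_l² = 2.

Σ(L_z)² = 2 ℏ²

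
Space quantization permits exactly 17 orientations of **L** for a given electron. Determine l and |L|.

l = 8, |L| = 6√2 ℏ ≈ 8.485ℏ

17 = 2l + 1, so l = (17−1)/2 = 8.
Then |L| = √(l(l+1)) ℏ = 6√2 ℏ.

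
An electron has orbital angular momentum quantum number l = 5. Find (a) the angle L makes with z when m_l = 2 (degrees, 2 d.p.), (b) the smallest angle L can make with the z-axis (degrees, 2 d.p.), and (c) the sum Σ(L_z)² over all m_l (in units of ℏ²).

θ(m_l=2) ≈ 68.58°; θ_min ≈ 24.09°; Σ(L_z)² = 110 ℏ²

For m_l = 2: cos θ = 2/√30, θ ≈ 68.58°.
cos θ_min = 5/√30, so θ_min ≈ 24.09°.
Σ m_l² = 110, so Σ(L_z)² = 110 ℏ².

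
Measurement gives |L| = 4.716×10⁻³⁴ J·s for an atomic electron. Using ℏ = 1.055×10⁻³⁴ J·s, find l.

l = 4

|L|/ℏ = (4.716×10⁻³⁴)/(1.055×10⁻³⁴) ≈ 4.470.
l(l+1) ≈ 4.470² ≈ 19.98, so l = 4.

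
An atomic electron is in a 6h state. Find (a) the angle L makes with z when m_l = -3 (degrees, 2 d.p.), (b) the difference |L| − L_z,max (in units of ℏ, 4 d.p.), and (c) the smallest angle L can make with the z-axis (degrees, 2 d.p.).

θ(m_l=-3) ≈ 123.21°; |L|−L_z,max ≈ 0.4772ℏ; θ_min ≈ 24.09°

The 6h subshell has l = 5.
For m_l = -3: cos θ = -3/√30, θ ≈ 123.21°.
|L| − L_z,max = (√30 − 5)ℏ ≈ 0.4772ℏ.
cos θ_min = 5/√30, so θ_min ≈ 24.09°.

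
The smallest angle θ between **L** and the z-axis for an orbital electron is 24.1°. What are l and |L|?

l = 5, |L| = √30 ℏ ≈ 5.477ℏ

cos θ_min = l/√(l(l+1)) = √(l/(l+1)), so l/(l+1) = cos²(24.1°) = 0.8333.
l = cos²θ/sin²θ ≈ 5.
Then |L| = ℏ√(5·6) = √30 ℏ.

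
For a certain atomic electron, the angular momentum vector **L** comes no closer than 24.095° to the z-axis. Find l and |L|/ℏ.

cos θ_min = l/√(l(l+1)) = √(l/(l+1)), so l/(l+1) = cos²(24.095°) = 0.8333.
Thus l = 0.8333/(1 − 0.8333) ≈ 5.
Then |L| = ℏ√(5·6) = √30 ℏ.

l = 5, |L| = √30 ℏ ≈ 5.477ℏ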